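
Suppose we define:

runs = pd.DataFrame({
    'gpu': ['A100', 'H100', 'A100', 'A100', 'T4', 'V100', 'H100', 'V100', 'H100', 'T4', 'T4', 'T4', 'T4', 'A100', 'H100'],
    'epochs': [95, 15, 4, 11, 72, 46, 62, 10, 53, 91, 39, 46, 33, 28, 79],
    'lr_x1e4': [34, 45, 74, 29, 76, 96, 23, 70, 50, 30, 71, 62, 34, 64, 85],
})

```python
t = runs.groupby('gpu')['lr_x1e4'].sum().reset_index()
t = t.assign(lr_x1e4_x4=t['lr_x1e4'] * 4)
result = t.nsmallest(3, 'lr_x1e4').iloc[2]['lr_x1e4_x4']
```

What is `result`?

812

group by gpu, sum of lr_x1e4:
gpu
A100    201
H100    203
T4      273
V100    166
Name: lr_x1e4, dtype: int64
reset_index():
    gpu  lr_x1e4
0  A100      201
1  H100      203
2    T4      273
3  V100      166
add column lr_x1e4_x4 = t['lr_x1e4'] * 4:
    gpu  lr_x1e4  lr_x1e4_x4
0  A100      201         804
1  H100      203         812
2    T4      273        1092
3  V100      166         664
take 3 rows with smallest lr_x1e4:
    gpu  lr_x1e4  lr_x1e4_x4
3  V100      166         664
0  A100      201         804
1  H100      203         812
So iloc[2]['lr_x1e4_x4'] = 812.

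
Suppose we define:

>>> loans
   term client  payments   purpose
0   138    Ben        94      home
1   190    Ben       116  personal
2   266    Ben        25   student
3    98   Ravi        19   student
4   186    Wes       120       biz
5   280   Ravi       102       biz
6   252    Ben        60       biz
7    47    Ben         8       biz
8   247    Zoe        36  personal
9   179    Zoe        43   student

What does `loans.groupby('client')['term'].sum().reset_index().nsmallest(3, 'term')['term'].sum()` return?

group by client, sum of term:
client
Ben     893
Ravi    378
Wes     186
Zoe     426
Name: term, dtype: int64
reset_index():
  client  term
0    Ben   893
1   Ravi   378
2    Wes   186
3    Zoe   426
take 3 rows with smallest term:
  client  term
2    Wes   186
1   Ravi   378
3    Zoe   426

990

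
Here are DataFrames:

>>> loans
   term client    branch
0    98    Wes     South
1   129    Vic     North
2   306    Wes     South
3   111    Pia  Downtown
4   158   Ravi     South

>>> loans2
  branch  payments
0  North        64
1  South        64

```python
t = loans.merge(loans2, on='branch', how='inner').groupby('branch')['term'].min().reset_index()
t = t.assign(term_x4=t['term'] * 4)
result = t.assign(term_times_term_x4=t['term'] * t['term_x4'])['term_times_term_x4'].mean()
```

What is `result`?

52490.0

merge on 'branch' (how='inner') → 4 rows:
   term client branch  payments
0    98    Wes  South        64
1   129    Vic  North        64
2   306    Wes  South        64
3   158   Ravi  South        64
group by branch, min of term:
branch
North    129
South     98
Name: term, dtype: int64
reset_index():
  branch  term
0  North   129
1  South    98
add column term_x4 = t['term'] * 4:
  branch  term  term_x4
0  North   129      516
1  South    98      392
add column term_times_term_x4 = t['term'] * t['term_x4']:
  branch  term  term_x4  term_times_term_x4
0  North   129      516               66564
1  South    98      392               38416
The mean of column 'term_times_term_x4' is 52490.0.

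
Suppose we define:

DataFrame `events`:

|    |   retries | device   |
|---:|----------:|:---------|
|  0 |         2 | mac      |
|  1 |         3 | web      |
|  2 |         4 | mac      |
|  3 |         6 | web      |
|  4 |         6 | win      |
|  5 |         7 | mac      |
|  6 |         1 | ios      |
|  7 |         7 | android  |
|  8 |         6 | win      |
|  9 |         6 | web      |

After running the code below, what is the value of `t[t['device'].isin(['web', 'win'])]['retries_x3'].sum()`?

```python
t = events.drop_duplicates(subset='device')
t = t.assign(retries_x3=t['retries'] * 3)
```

27

drop duplicate device (keep=first):
   retries   device
0        2      mac
1        3      web
4        6      win
6        1      ios
7        7  android
add column retries_x3 = t['retries'] * 3:
   retries   device  retries_x3
0        2      mac           6
1        3      web           9
4        6      win          18
6        1      ios           3
7        7  android          21
filter rows where device in ['web', 'win']:
   retries device  retries_x3
1        3    web           9
4        6    win          18
Hence 27.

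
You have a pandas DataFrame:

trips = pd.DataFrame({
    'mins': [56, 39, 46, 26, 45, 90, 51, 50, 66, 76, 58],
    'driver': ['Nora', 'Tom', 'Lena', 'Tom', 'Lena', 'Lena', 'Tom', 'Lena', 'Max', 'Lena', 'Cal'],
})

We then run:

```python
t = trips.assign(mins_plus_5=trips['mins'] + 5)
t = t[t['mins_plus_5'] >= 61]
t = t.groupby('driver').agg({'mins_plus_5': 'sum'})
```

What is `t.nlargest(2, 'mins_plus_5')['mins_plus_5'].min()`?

add column mins_plus_5 = trips['mins'] + 5:
    mins driver  mins_plus_5
0     56   Nora           61
1     39    Tom           44
2     46   Lena           51
3     26    Tom           31
4     45   Lena           50
5     90   Lena           95
6     51    Tom           56
7     50   Lena           55
8     66    Max           71
9     76   Lena           81
10    58    Cal           63
filter rows where mins_plus_5 >= 61:
    mins driver  mins_plus_5
0     56   Nora           61
5     90   Lena           95
8     66    Max           71
9     76   Lena           81
10    58    Cal           63
group by driver, sum of mins_plus_5:
        mins_plus_5
driver             
Cal              63
Lena            176
Max              71
Nora             61
take 2 rows with largest mins_plus_5:
        mins_plus_5
driver             
Lena            176
Max              71

71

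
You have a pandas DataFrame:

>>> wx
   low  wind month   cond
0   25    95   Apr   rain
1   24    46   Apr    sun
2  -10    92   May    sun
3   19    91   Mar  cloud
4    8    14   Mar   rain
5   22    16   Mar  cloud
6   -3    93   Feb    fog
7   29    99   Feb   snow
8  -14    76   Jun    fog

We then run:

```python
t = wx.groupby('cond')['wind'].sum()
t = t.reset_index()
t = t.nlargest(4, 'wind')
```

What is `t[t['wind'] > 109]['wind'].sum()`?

group by cond, sum of wind:
cond
cloud    107
fog      169
rain     109
snow      99
sun      138
Name: wind, dtype: int64
reset_index():
    cond  wind
0  cloud   107
1    fog   169
2   rain   109
3   snow    99
4    sun   138
take 4 rows with largest wind:
    cond  wind
1    fog   169
4    sun   138
2   rain   109
0  cloud   107
filter rows where wind > 109:
  cond  wind
1  fog   169
4  sun   138
sum of column 'wind' → 307

307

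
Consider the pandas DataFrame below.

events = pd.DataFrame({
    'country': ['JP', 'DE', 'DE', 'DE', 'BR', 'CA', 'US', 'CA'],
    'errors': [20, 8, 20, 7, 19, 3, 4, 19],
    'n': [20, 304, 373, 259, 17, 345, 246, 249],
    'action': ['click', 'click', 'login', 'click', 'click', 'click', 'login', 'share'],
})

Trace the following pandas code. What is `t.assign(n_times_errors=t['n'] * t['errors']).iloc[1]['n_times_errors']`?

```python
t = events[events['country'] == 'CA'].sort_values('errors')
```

4731

filter rows where country == 'CA':
  country  errors    n action
5      CA       3  345  click
7      CA      19  249  share
sort by errors:
  country  errors    n action
5      CA       3  345  click
7      CA      19  249  share
add column n_times_errors = t['n'] * t['errors']:
  country  errors    n action  n_times_errors
5      CA       3  345  click            1035
7      CA      19  249  share            4731
value at position 1, column 'n_times_errors' → 4731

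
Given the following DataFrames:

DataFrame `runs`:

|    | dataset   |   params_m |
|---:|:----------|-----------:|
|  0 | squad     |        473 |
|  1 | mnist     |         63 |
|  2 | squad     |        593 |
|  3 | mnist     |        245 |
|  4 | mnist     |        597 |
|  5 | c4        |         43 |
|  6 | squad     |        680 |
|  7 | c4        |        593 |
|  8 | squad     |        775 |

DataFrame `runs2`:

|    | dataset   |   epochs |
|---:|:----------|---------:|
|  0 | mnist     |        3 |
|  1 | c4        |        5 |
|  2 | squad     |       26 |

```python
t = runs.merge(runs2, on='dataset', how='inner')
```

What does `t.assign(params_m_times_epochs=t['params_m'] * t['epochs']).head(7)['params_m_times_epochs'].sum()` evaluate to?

48326

merge on 'dataset' (how='inner') → 9 rows:
  dataset  params_m  epochs
0   squad       473      26
1   mnist        63       3
2   squad       593      26
3   mnist       245       3
4   mnist       597       3
5      c4        43       5
6   squad       680      26
7      c4       593       5
8   squad       775      26
add column params_m_times_epochs = t['params_m'] * t['epochs']:
  dataset  params_m  epochs  params_m_times_epochs
0   squad       473      26                  12298
1   mnist        63       3                    189
2   squad       593      26                  15418
3   mnist       245       3                    735
4   mnist       597       3                   1791
5      c4        43       5                    215
6   squad       680      26                  17680
7      c4       593       5                   2965
8   squad       775      26                  20150
take first 7 rows:
  dataset  params_m  epochs  params_m_times_epochs
0   squad       473      26                  12298
1   mnist        63       3                    189
2   squad       593      26                  15418
3   mnist       245       3                    735
4   mnist       597       3                   1791
5      c4        43       5                    215
6   squad       680      26                  17680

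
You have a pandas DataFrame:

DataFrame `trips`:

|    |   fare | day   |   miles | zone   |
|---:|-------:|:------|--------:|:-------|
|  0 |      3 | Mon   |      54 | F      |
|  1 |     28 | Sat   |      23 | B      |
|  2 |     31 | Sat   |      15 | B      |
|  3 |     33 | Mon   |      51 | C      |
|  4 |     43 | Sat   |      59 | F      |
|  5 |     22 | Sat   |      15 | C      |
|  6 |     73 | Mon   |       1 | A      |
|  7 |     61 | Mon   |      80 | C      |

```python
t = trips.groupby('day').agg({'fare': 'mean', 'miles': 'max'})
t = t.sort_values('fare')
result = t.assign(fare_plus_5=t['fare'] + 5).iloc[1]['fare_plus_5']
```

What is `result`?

group by day: mean(fare), max(miles):
     fare  miles
day             
Mon  42.5     80
Sat  31.0     59
sort by fare:
     fare  miles
day             
Sat  31.0     59
Mon  42.5     80
add column fare_plus_5 = t['fare'] + 5:
     fare  miles  fare_plus_5
day                          
Sat  31.0     59         36.0
Mon  42.5     80         47.5
Hence 47.5.

47.5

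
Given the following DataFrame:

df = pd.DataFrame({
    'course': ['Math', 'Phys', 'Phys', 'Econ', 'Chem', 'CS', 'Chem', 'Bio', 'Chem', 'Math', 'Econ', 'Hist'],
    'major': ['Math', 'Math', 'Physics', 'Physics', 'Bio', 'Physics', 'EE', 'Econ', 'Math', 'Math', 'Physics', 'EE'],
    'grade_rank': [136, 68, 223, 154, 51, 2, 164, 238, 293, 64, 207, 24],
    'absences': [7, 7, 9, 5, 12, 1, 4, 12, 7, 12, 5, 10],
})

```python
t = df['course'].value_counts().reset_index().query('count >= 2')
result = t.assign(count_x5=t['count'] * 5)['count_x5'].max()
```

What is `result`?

15

value_counts of course:
course
Chem    3
Math    2
Phys    2
Econ    2
CS      1
Bio     1
Hist    1
Name: count, dtype: int64
reset_index():
  course  count
0   Chem      3
1   Math      2
2   Phys      2
3   Econ      2
4     CS      1
5    Bio      1
6   Hist      1
filter rows where count >= 2:
  course  count
0   Chem      3
1   Math      2
2   Phys      2
3   Econ      2
add column count_x5 = t['count'] * 5:
  course  count  count_x5
0   Chem      3        15
1   Math      2        10
2   Phys      2        10
3   Econ      2        10
The max of column 'count_x5' is 15.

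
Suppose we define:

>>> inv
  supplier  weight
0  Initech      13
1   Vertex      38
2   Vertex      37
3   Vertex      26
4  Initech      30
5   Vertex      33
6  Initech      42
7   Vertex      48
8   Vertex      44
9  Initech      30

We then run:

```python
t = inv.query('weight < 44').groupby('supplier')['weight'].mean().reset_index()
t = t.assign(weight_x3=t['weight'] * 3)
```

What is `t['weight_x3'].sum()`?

filter rows where weight < 44:
  supplier  weight
0  Initech      13
1   Vertex      38
2   Vertex      37
3   Vertex      26
4  Initech      30
5   Vertex      33
6  Initech      42
9  Initech      30
group by supplier, mean of weight:
supplier
Initech    28.75
Vertex     33.50
Name: weight, dtype: float64
reset_index():
  supplier  weight
0  Initech   28.75
1   Vertex   33.50
add column weight_x3 = t['weight'] * 3:
  supplier  weight  weight_x3
0  Initech   28.75      86.25
1   Vertex   33.50     100.50
Finally, sum of column 'weight_x3' = 186.75.

186.75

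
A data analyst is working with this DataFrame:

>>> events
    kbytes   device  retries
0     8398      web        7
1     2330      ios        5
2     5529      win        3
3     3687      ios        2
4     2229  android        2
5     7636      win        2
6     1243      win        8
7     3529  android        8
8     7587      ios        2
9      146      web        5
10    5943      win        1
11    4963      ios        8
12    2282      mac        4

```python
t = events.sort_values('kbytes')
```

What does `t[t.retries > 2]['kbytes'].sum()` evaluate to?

sort by kbytes:
    kbytes   device  retries
9      146      web        5
6     1243      win        8
4     2229  android        2
12    2282      mac        4
1     2330      ios        5
7     3529  android        8
3     3687      ios        2
11    4963      ios        8
2     5529      win        3
10    5943      win        1
8     7587      ios        2
5     7636      win        2
0     8398      web        7
filter rows where retries > 2:
    kbytes   device  retries
9      146      web        5
6     1243      win        8
12    2282      mac        4
1     2330      ios        5
7     3529  android        8
11    4963      ios        8
2     5529      win        3
0     8398      web        7

28420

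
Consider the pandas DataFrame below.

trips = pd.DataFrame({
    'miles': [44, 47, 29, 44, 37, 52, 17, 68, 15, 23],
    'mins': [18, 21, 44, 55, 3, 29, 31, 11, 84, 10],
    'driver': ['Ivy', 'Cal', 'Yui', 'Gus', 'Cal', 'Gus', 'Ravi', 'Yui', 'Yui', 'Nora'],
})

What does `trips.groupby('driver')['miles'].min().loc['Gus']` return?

group by driver, min of miles:
driver
Cal     37
Gus     44
Ivy     44
Nora    23
Ravi    17
Yui     15
Name: miles, dtype: int64
Reading off the value at index 'Gus', we get 44.

44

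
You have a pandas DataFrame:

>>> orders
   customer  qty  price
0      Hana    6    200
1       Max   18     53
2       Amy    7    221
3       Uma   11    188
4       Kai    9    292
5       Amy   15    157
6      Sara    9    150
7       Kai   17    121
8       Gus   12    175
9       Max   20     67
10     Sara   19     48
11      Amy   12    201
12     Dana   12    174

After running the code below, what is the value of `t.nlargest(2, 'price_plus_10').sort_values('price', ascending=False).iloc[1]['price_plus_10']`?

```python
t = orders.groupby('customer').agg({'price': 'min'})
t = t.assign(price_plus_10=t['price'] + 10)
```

group by customer, min of price:
          price
customer       
Amy         157
Dana        174
Gus         175
Hana        200
Kai         121
Max          53
Sara         48
Uma         188
add column price_plus_10 = t['price'] + 10:
          price  price_plus_10
customer                      
Amy         157            167
Dana        174            184
Gus         175            185
Hana        200            210
Kai         121            131
Max          53             63
Sara         48             58
Uma         188            198
take 2 rows with largest price_plus_10:
          price  price_plus_10
customer                      
Hana        200            210
Uma         188            198
sort by price descending:
          price  price_plus_10
customer                      
Hana        200            210
Uma         188            198
The value at position 1, column 'price_plus_10' is 198.

198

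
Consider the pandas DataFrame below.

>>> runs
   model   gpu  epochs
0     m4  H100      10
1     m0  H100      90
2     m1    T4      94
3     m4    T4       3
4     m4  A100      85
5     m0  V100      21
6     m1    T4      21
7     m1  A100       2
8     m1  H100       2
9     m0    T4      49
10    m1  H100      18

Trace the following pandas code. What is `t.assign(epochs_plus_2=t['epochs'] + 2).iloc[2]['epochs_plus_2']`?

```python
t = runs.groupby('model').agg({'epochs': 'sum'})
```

100

group by model, sum of epochs:
       epochs
model        
m0        160
m1        137
m4         98
add column epochs_plus_2 = t['epochs'] + 2:
       epochs  epochs_plus_2
model                       
m0        160            162
m1        137            139
m4         98            100
Finally, value at position 2, column 'epochs_plus_2' = 100.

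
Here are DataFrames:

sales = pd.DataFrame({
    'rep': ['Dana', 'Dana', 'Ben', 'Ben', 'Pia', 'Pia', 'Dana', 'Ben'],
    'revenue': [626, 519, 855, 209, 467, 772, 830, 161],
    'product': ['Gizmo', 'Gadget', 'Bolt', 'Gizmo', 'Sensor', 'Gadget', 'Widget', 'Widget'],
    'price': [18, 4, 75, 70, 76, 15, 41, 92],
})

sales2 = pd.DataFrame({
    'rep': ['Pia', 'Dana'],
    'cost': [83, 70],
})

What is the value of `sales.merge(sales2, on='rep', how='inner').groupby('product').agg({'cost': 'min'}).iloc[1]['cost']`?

70

merge on 'rep' (how='inner') → 5 rows:
    rep  revenue product  price  cost
0  Dana      626   Gizmo     18    70
1  Dana      519  Gadget      4    70
2   Pia      467  Sensor     76    83
3   Pia      772  Gadget     15    83
4  Dana      830  Widget     41    70
group by product, min of cost:
         cost
product      
Gadget     70
Gizmo      70
Sensor     83
Widget     70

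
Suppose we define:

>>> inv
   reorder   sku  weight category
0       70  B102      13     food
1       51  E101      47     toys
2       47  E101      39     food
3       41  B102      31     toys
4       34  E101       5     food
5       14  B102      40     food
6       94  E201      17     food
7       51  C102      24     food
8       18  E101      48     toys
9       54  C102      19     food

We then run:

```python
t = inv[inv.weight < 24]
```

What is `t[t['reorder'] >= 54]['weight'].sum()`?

49

filter rows where weight < 24:
   reorder   sku  weight category
0       70  B102      13     food
4       34  E101       5     food
6       94  E201      17     food
9       54  C102      19     food
filter rows where reorder >= 54:
   reorder   sku  weight category
0       70  B102      13     food
6       94  E201      17     food
9       54  C102      19     food
So sum() = 49.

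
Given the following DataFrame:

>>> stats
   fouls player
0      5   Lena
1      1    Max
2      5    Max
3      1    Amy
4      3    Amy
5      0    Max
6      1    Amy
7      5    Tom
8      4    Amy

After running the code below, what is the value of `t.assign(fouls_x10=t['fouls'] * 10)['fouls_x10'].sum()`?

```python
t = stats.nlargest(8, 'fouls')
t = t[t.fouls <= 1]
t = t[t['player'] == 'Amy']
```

20

take 8 rows with largest fouls:
   fouls player
0      5   Lena
2      5    Max
7      5    Tom
8      4    Amy
4      3    Amy
1      1    Max
3      1    Amy
6      1    Amy
filter rows where fouls <= 1:
   fouls player
1      1    Max
3      1    Amy
6      1    Amy
filter rows where player == 'Amy':
   fouls player
3      1    Amy
6      1    Amy
add column fouls_x10 = t['fouls'] * 10:
   fouls player  fouls_x10
3      1    Amy         10
6      1    Amy         10
Finally, sum of column 'fouls_x10' = 20.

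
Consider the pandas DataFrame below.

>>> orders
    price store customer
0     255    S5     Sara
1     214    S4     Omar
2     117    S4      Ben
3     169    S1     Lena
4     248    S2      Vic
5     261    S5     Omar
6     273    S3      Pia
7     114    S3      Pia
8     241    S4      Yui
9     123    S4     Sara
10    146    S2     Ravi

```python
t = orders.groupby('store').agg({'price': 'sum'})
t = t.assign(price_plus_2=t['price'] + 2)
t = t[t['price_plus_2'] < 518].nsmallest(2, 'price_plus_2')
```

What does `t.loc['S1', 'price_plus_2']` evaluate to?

group by store, sum of price:
       price
store       
S1       169
S2       394
S3       387
S4       695
S5       516
add column price_plus_2 = t['price'] + 2:
       price  price_plus_2
store                     
S1       169           171
S2       394           396
S3       387           389
S4       695           697
S5       516           518
filter rows where price_plus_2 < 518:
       price  price_plus_2
store                     
S1       169           171
S2       394           396
S3       387           389
take 2 rows with smallest price_plus_2:
       price  price_plus_2
store                     
S1       169           171
S3       387           389

171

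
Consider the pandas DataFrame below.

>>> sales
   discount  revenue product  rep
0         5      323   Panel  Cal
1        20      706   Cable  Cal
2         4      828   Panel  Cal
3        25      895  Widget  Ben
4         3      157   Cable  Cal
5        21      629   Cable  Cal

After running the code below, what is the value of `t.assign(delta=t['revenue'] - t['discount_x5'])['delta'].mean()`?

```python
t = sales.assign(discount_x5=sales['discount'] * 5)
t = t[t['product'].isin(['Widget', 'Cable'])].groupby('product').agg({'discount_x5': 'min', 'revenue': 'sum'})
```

1123.5

add column discount_x5 = sales['discount'] * 5:
   discount  revenue product  rep  discount_x5
0         5      323   Panel  Cal           25
1        20      706   Cable  Cal          100
2         4      828   Panel  Cal           20
3        25      895  Widget  Ben          125
4         3      157   Cable  Cal           15
5        21      629   Cable  Cal          105
filter rows where product in ['Widget', 'Cable']:
   discount  revenue product  rep  discount_x5
1        20      706   Cable  Cal          100
3        25      895  Widget  Ben          125
4         3      157   Cable  Cal           15
5        21      629   Cable  Cal          105
group by product: min(discount_x5), sum(revenue):
         discount_x5  revenue
product                      
Cable             15     1492
Widget           125      895
add column delta = t['revenue'] - t['discount_x5']:
         discount_x5  revenue  delta
product                             
Cable             15     1492   1477
Widget           125      895    770
So mean() = 1123.5.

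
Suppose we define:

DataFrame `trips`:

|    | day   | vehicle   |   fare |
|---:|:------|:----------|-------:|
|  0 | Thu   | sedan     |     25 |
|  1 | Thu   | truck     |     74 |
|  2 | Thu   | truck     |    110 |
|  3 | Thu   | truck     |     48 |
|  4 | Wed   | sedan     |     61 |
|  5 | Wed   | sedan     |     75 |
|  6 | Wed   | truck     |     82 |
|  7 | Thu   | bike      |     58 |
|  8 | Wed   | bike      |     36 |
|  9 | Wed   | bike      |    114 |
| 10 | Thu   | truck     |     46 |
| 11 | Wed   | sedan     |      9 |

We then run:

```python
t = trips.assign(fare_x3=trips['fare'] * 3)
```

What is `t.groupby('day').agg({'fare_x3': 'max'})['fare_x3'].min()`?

330

add column fare_x3 = trips['fare'] * 3:
    day vehicle  fare  fare_x3
0   Thu   sedan    25       75
1   Thu   truck    74      222
2   Thu   truck   110      330
3   Thu   truck    48      144
4   Wed   sedan    61      183
5   Wed   sedan    75      225
6   Wed   truck    82      246
7   Thu    bike    58      174
8   Wed    bike    36      108
9   Wed    bike   114      342
10  Thu   truck    46      138
11  Wed   sedan     9       27
group by day, max of fare_x3:
     fare_x3
day         
Thu      330
Wed      342
Reading off the min of column 'fare_x3', we get 330.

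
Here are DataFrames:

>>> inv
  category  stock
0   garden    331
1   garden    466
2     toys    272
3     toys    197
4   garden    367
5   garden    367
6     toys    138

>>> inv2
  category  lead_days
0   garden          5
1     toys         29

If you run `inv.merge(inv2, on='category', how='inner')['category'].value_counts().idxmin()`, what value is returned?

toys

merge on 'category' (how='inner') → 7 rows:
  category  stock  lead_days
0   garden    331          5
1   garden    466          5
2     toys    272         29
3     toys    197         29
4   garden    367          5
5   garden    367          5
6     toys    138         29
value_counts of category:
category
garden    4
toys      3
Name: count, dtype: int64
Then the label with the smallest value: toys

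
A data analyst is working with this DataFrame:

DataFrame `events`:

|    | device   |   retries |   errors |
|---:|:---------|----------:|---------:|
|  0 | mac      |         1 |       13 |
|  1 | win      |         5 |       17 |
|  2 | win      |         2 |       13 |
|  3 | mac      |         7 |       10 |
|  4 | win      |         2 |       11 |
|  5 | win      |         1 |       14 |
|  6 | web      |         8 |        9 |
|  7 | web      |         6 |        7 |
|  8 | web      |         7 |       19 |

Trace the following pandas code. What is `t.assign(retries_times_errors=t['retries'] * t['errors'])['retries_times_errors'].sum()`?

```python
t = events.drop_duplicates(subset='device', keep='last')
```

drop duplicate device (keep=last):
  device  retries  errors
3    mac        7      10
5    win        1      14
8    web        7      19
add column retries_times_errors = t['retries'] * t['errors']:
  device  retries  errors  retries_times_errors
3    mac        7      10                    70
5    win        1      14                    14
8    web        7      19                   133
sum of column 'retries_times_errors' → 217

217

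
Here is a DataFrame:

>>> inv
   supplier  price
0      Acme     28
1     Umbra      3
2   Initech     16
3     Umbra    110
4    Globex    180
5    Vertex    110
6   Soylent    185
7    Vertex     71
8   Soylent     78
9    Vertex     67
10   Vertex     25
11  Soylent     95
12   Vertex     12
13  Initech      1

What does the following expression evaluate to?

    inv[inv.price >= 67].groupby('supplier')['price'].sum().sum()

filter rows where price >= 67:
   supplier  price
3     Umbra    110
4    Globex    180
5    Vertex    110
6   Soylent    185
7    Vertex     71
8   Soylent     78
9    Vertex     67
11  Soylent     95
group by supplier, sum of price:
supplier
Globex     180
Soylent    358
Umbra      110
Vertex     248
Name: price, dtype: int64
So sum() = 896.

896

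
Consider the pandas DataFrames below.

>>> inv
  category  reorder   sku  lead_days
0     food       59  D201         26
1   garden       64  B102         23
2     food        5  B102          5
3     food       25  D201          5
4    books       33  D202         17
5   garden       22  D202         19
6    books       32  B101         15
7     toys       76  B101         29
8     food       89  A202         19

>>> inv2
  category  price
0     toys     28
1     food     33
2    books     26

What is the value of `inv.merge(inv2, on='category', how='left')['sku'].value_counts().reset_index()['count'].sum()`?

merge on 'category' (how='left') → 9 rows:
  category  reorder   sku  lead_days  price
0     food       59  D201         26   33.0
1   garden       64  B102         23    NaN
2     food        5  B102          5   33.0
3     food       25  D201          5   33.0
4    books       33  D202         17   26.0
5   garden       22  D202         19    NaN
6    books       32  B101         15   26.0
7     toys       76  B101         29   28.0
8     food       89  A202         19   33.0
value_counts of sku:
sku
D201    2
B102    2
D202    2
B101    2
A202    1
Name: count, dtype: int64
reset_index():
    sku  count
0  D201      2
1  B102      2
2  D202      2
3  B101      2
4  A202      1
Reading off the sum of column 'count', we get 9.

9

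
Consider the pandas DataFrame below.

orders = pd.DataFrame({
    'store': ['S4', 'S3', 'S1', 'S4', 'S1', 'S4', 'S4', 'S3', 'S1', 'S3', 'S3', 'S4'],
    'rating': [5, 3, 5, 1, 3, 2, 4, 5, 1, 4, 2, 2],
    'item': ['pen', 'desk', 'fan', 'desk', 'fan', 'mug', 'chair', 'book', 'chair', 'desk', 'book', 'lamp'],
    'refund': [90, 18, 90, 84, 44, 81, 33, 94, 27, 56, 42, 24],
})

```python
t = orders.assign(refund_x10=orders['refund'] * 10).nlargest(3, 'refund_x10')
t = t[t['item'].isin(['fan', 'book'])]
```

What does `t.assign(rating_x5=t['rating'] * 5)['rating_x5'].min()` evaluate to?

25

add column refund_x10 = orders['refund'] * 10:
   store  rating   item  refund  refund_x10
0     S4       5    pen      90         900
1     S3       3   desk      18         180
2     S1       5    fan      90         900
3     S4       1   desk      84         840
4     S1       3    fan      44         440
5     S4       2    mug      81         810
6     S4       4  chair      33         330
7     S3       5   book      94         940
8     S1       1  chair      27         270
9     S3       4   desk      56         560
10    S3       2   book      42         420
11    S4       2   lamp      24         240
take 3 rows with largest refund_x10:
  store  rating  item  refund  refund_x10
7    S3       5  book      94         940
0    S4       5   pen      90         900
2    S1       5   fan      90         900
filter rows where item in ['fan', 'book']:
  store  rating  item  refund  refund_x10
7    S3       5  book      94         940
2    S1       5   fan      90         900
add column rating_x5 = t['rating'] * 5:
  store  rating  item  refund  refund_x10  rating_x5
7    S3       5  book      94         940         25
2    S1       5   fan      90         900         25
Finally, min of column 'rating_x5' = 25.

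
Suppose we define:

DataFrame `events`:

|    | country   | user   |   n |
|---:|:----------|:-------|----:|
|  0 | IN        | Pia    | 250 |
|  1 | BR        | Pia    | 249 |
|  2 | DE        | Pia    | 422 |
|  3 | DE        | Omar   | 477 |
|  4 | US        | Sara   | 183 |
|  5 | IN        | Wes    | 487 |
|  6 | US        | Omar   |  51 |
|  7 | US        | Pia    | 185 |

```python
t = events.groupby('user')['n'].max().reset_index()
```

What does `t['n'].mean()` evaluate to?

392.25

group by user, max of n:
user
Omar    477
Pia     422
Sara    183
Wes     487
Name: n, dtype: int64
reset_index():
   user    n
0  Omar  477
1   Pia  422
2  Sara  183
3   Wes  487
The mean of column 'n' is 392.25.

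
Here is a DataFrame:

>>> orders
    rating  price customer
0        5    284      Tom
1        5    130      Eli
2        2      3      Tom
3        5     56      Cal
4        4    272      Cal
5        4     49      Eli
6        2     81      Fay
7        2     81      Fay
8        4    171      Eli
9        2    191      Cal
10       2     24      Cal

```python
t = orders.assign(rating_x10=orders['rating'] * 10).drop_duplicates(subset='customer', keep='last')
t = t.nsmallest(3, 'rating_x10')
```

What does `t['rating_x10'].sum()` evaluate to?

60

add column rating_x10 = orders['rating'] * 10:
    rating  price customer  rating_x10
0        5    284      Tom          50
1        5    130      Eli          50
2        2      3      Tom          20
3        5     56      Cal          50
4        4    272      Cal          40
5        4     49      Eli          40
6        2     81      Fay          20
7        2     81      Fay          20
8        4    171      Eli          40
9        2    191      Cal          20
10       2     24      Cal          20
drop duplicate customer (keep=last):
    rating  price customer  rating_x10
2        2      3      Tom          20
7        2     81      Fay          20
8        4    171      Eli          40
10       2     24      Cal          20
take 3 rows with smallest rating_x10:
    rating  price customer  rating_x10
2        2      3      Tom          20
7        2     81      Fay          20
10       2     24      Cal          20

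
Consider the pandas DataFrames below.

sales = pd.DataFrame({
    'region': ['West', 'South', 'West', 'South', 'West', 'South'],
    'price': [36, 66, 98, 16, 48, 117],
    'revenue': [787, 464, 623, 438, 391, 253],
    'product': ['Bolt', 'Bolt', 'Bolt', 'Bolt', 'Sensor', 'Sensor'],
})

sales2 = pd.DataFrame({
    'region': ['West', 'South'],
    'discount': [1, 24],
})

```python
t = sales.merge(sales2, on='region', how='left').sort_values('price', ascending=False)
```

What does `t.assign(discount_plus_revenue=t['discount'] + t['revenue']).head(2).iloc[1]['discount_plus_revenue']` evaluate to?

624

merge on 'region' (how='left') → 6 rows:
  region  price  revenue product  discount
0   West     36      787    Bolt         1
1  South     66      464    Bolt        24
2   West     98      623    Bolt         1
3  South     16      438    Bolt        24
4   West     48      391  Sensor         1
5  South    117      253  Sensor        24
sort by price descending:
  region  price  revenue product  discount
5  South    117      253  Sensor        24
2   West     98      623    Bolt         1
1  South     66      464    Bolt        24
4   West     48      391  Sensor         1
0   West     36      787    Bolt         1
3  South     16      438    Bolt        24
add column discount_plus_revenue = t['discount'] + t['revenue']:
  region  price  revenue product  discount  discount_plus_revenue
5  South    117      253  Sensor        24                    277
2   West     98      623    Bolt         1                    624
1  South     66      464    Bolt        24                    488
4   West     48      391  Sensor         1                    392
0   West     36      787    Bolt         1                    788
3  South     16      438    Bolt        24                    462
take first 2 rows:
  region  price  revenue product  discount  discount_plus_revenue
5  South    117      253  Sensor        24                    277
2   West     98      623    Bolt         1                    624
The value at position 1, column 'discount_plus_revenue' is 624.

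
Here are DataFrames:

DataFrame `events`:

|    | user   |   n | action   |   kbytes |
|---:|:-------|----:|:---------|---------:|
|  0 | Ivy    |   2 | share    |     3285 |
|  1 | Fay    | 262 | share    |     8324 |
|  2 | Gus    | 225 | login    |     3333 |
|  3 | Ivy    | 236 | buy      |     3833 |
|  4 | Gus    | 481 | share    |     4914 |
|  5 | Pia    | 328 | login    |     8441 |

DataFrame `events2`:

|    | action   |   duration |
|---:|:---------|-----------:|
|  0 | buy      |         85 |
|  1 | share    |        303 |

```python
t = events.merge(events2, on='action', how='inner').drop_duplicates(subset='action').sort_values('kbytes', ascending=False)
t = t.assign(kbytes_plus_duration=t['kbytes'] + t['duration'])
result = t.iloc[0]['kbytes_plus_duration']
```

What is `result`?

merge on 'action' (how='inner') → 4 rows:
  user    n action  kbytes  duration
0  Ivy    2  share    3285       303
1  Fay  262  share    8324       303
2  Ivy  236    buy    3833        85
3  Gus  481  share    4914       303
drop duplicate action (keep=first):
  user    n action  kbytes  duration
0  Ivy    2  share    3285       303
2  Ivy  236    buy    3833        85
sort by kbytes descending:
  user    n action  kbytes  duration
2  Ivy  236    buy    3833        85
0  Ivy    2  share    3285       303
add column kbytes_plus_duration = t['kbytes'] + t['duration']:
  user    n action  kbytes  duration  kbytes_plus_duration
2  Ivy  236    buy    3833        85                  3918
0  Ivy    2  share    3285       303                  3588

3918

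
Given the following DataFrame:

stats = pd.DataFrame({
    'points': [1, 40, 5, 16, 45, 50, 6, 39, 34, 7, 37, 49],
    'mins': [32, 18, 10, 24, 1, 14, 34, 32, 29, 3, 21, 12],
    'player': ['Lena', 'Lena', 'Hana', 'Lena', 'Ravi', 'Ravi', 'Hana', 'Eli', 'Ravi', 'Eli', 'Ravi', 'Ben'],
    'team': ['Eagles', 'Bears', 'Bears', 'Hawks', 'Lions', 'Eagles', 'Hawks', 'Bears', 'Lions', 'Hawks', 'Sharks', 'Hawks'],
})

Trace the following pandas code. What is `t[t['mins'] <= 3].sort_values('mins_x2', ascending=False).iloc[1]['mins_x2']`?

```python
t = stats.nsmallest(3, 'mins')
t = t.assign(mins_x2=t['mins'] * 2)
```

take 3 rows with smallest mins:
   points  mins player   team
4      45     1   Ravi  Lions
9       7     3    Eli  Hawks
2       5    10   Hana  Bears
add column mins_x2 = t['mins'] * 2:
   points  mins player   team  mins_x2
4      45     1   Ravi  Lions        2
9       7     3    Eli  Hawks        6
2       5    10   Hana  Bears       20
filter rows where mins <= 3:
   points  mins player   team  mins_x2
4      45     1   Ravi  Lions        2
9       7     3    Eli  Hawks        6
sort by mins_x2 descending:
   points  mins player   team  mins_x2
9       7     3    Eli  Hawks        6
4      45     1   Ravi  Lions        2
Then the value at position 1, column 'mins_x2': 2

2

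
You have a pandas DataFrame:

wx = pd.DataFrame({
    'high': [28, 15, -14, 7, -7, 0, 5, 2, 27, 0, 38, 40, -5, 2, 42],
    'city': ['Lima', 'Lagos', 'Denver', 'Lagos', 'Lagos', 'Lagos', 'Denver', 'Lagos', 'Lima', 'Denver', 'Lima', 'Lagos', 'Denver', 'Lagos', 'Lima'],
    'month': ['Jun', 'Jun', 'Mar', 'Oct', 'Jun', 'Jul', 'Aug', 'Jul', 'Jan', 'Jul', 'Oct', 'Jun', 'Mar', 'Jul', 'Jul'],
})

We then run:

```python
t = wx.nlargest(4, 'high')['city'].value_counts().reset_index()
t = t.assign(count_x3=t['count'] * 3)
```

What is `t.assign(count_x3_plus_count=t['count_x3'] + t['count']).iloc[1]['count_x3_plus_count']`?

4

take 4 rows with largest high:
    high   city month
14    42   Lima   Jul
11    40  Lagos   Jun
10    38   Lima   Oct
0     28   Lima   Jun
value_counts of city:
city
Lima     3
Lagos    1
Name: count, dtype: int64
reset_index():
    city  count
0   Lima      3
1  Lagos      1
add column count_x3 = t['count'] * 3:
    city  count  count_x3
0   Lima      3         9
1  Lagos      1         3
add column count_x3_plus_count = t['count_x3'] + t['count']:
    city  count  count_x3  count_x3_plus_count
0   Lima      3         9                   12
1  Lagos      1         3                    4
Taking the value at position 1, column 'count_x3_plus_count' gives 4.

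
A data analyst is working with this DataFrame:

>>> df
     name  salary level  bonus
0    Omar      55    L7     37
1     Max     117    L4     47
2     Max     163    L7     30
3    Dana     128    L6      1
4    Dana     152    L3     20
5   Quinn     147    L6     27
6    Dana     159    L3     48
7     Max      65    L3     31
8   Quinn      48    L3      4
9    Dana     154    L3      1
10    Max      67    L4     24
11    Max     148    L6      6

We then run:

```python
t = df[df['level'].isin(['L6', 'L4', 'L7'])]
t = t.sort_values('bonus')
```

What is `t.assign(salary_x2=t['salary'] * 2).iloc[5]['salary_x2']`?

110

filter rows where level in ['L6', 'L4', 'L7']:
     name  salary level  bonus
0    Omar      55    L7     37
1     Max     117    L4     47
2     Max     163    L7     30
3    Dana     128    L6      1
5   Quinn     147    L6     27
10    Max      67    L4     24
11    Max     148    L6      6
sort by bonus:
     name  salary level  bonus
3    Dana     128    L6      1
11    Max     148    L6      6
10    Max      67    L4     24
5   Quinn     147    L6     27
2     Max     163    L7     30
0    Omar      55    L7     37
1     Max     117    L4     47
add column salary_x2 = t['salary'] * 2:
     name  salary level  bonus  salary_x2
3    Dana     128    L6      1        256
11    Max     148    L6      6        296
10    Max      67    L4     24        134
5   Quinn     147    L6     27        294
2     Max     163    L7     30        326
0    Omar      55    L7     37        110
1     Max     117    L4     47        234
Taking the value at position 5, column 'salary_x2' gives 110.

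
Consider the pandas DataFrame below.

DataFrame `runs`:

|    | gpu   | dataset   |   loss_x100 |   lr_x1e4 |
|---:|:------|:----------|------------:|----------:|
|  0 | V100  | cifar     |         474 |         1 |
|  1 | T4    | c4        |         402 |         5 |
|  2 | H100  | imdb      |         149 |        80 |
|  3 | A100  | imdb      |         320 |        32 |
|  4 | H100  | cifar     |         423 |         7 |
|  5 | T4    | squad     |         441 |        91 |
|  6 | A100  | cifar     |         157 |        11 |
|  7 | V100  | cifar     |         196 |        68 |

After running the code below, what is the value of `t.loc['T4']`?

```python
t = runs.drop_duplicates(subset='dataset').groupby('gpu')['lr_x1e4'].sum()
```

96

drop duplicate dataset (keep=first):
    gpu dataset  loss_x100  lr_x1e4
0  V100   cifar        474        1
1    T4      c4        402        5
2  H100    imdb        149       80
5    T4   squad        441       91
group by gpu, sum of lr_x1e4:
gpu
H100    80
T4      96
V100     1
Name: lr_x1e4, dtype: int64
value at index 'T4' → 96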